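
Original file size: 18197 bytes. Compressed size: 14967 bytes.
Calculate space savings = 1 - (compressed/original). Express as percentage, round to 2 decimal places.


ratio = compressed/original = 14967/18197 = 0.822498
savings = 1 - ratio = 1 - 0.822498 = 0.177502
as a percentage: 0.177502 * 100 = 17.75%

Space savings = 1 - 14967/18197 = 17.75%


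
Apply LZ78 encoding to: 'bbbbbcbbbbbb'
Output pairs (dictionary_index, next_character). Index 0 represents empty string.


LZ78 encoding steps:
Dictionary: {0: ''}
Step 1: w='' (idx 0), next='b' -> output (0, 'b'), add 'b' as idx 1
Step 2: w='b' (idx 1), next='b' -> output (1, 'b'), add 'bb' as idx 2
Step 3: w='bb' (idx 2), next='c' -> output (2, 'c'), add 'bbc' as idx 3
Step 4: w='bb' (idx 2), next='b' -> output (2, 'b'), add 'bbb' as idx 4
Step 5: w='bbb' (idx 4), end of input -> output (4, '')


Encoded: [(0, 'b'), (1, 'b'), (2, 'c'), (2, 'b'), (4, '')]


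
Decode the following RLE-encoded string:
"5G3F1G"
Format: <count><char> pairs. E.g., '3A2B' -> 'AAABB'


Expanding each <count><char> pair:
  5G -> 'GGGGG'
  3F -> 'FFF'
  1G -> 'G'

Decoded = GGGGGFFFG


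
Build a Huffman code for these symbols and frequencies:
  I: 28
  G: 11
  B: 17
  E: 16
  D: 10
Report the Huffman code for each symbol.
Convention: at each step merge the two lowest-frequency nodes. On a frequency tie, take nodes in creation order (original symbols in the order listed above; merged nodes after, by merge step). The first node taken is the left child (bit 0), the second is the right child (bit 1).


Huffman tree construction:
Step 1: Merge D(10) + G(11) = 21
Step 2: Merge E(16) + B(17) = 33
Step 3: Merge (D+G)(21) + I(28) = 49
Step 4: Merge (E+B)(33) + ((D+G)+I)(49) = 82
Read each symbol's code off the tree from the root (left child = 0, right child = 1).

Codes:
  I: 11 (length 2)
  G: 101 (length 3)
  B: 01 (length 2)
  E: 00 (length 2)
  D: 100 (length 3)
Average code length: 185/82 = 2.2561 bits/symbol


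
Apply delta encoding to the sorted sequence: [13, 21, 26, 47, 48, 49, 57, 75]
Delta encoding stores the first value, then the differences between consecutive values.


First value: 13
Deltas:
  21 - 13 = 8
  26 - 21 = 5
  47 - 26 = 21
  48 - 47 = 1
  49 - 48 = 1
  57 - 49 = 8
  75 - 57 = 18


Delta encoded: [13, 8, 5, 21, 1, 1, 8, 18]


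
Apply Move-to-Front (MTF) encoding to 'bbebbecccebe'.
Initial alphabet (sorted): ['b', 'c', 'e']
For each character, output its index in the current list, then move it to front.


MTF encoding:
'b': index 0 in ['b', 'c', 'e'] -> ['b', 'c', 'e']
'b': index 0 in ['b', 'c', 'e'] -> ['b', 'c', 'e']
'e': index 2 in ['b', 'c', 'e'] -> ['e', 'b', 'c']
'b': index 1 in ['e', 'b', 'c'] -> ['b', 'e', 'c']
'b': index 0 in ['b', 'e', 'c'] -> ['b', 'e', 'c']
'e': index 1 in ['b', 'e', 'c'] -> ['e', 'b', 'c']
'c': index 2 in ['e', 'b', 'c'] -> ['c', 'e', 'b']
'c': index 0 in ['c', 'e', 'b'] -> ['c', 'e', 'b']
'c': index 0 in ['c', 'e', 'b'] -> ['c', 'e', 'b']
'e': index 1 in ['c', 'e', 'b'] -> ['e', 'c', 'b']
'b': index 2 in ['e', 'c', 'b'] -> ['b', 'e', 'c']
'e': index 1 in ['b', 'e', 'c'] -> ['e', 'b', 'c']


Output: [0, 0, 2, 1, 0, 1, 2, 0, 0, 1, 2, 1]


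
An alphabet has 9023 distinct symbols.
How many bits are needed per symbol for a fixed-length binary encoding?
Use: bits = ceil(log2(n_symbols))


log2(9023) = 13.1394
Bracket: 2^13 = 8192 < 9023 <= 2^14 = 16384
So ceil(log2(9023)) = 14

bits = ceil(log2(9023)) = ceil(13.1394) = 14 bits


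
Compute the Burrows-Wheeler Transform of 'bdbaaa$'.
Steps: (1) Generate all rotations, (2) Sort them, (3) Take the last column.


Rotations (sorted):
  0: $bdbaaa -> last char: a
  1: a$bdbaa -> last char: a
  2: aa$bdba -> last char: a
  3: aaa$bdb -> last char: b
  4: baaa$bd -> last char: d
  5: bdbaaa$ -> last char: $
  6: dbaaa$b -> last char: b


BWT = aaabd$b


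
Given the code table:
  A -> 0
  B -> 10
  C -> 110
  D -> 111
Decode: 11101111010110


Decoding:
111 -> D
0 -> A
111 -> D
10 -> B
10 -> B
110 -> C


Result: DADBBC


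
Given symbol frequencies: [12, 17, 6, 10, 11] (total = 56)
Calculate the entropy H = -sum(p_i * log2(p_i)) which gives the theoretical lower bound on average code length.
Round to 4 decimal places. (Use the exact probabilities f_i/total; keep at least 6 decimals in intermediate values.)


Per-symbol terms -p_i * log2(p_i) with p_i = f_i/56:
  p = 12/56 = 0.214286: log2(p) = -2.222392, -p*log2(p) = 0.476227
  p = 17/56 = 0.303571: log2(p) = -1.719892, -p*log2(p) = 0.522110
  p = 6/56 = 0.107143: log2(p) = -3.222392, -p*log2(p) = 0.345256
  p = 10/56 = 0.178571: log2(p) = -2.485427, -p*log2(p) = 0.443826
  p = 11/56 = 0.196429: log2(p) = -2.347923, -p*log2(p) = 0.461199
H = 0.476227 + 0.522110 + 0.345256 + 0.443826 + 0.461199 = 2.248618

H = 2.2486 bits/symbol


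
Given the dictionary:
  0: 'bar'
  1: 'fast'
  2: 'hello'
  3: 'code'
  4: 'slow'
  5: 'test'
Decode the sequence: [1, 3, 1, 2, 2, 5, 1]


Look up each index in the dictionary:
  1 -> 'fast'
  3 -> 'code'
  1 -> 'fast'
  2 -> 'hello'
  2 -> 'hello'
  5 -> 'test'
  1 -> 'fast'

Decoded: "fast code fast hello hello test fast"


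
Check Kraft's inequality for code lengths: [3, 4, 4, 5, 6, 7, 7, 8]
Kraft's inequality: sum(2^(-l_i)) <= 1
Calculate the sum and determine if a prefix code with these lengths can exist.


Sum = 2^(-3) + 2^(-4) + 2^(-4) + 2^(-5) + 2^(-6) + 2^(-7) + 2^(-7) + 2^(-8)
    = 0.125 + 0.0625 + 0.0625 + 0.03125 + 0.015625 + 0.0078125 + 0.0078125 + 0.00390625
    = 81/256 = 0.31640625
Since 0.31640625 <= 1, Kraft's inequality IS satisfied.
A prefix code with these lengths CAN exist.

Kraft sum = 0.31640625. Satisfied.


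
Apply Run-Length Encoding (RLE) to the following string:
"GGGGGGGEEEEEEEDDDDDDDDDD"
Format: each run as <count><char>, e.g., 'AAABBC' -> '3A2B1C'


Scanning runs left to right:
  i=0: run of 'G' x 7 -> '7G'
  i=7: run of 'E' x 7 -> '7E'
  i=14: run of 'D' x 10 -> '10D'

RLE = 7G7E10D


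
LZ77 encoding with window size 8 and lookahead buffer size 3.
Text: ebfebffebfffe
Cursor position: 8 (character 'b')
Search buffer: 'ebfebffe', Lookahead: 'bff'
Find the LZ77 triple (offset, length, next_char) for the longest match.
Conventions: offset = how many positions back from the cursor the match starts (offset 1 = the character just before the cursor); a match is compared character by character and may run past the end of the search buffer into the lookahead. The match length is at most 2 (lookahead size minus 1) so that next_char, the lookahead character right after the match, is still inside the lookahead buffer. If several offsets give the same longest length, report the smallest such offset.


Try each offset into the search buffer:
  offset=1 (pos 7, char 'e'): match length 0
  offset=2 (pos 6, char 'f'): match length 0
  offset=3 (pos 5, char 'f'): match length 0
  offset=4 (pos 4, char 'b'): match length 2
  offset=5 (pos 3, char 'e'): match length 0
  offset=6 (pos 2, char 'f'): match length 0
  offset=7 (pos 1, char 'b'): match length 2
  offset=8 (pos 0, char 'e'): match length 0
Longest match has length 2, found at offsets 4, 7; take the smallest, offset 4.
next_char = character at position 8 + 2 = 10 -> 'f'

Best match: offset=4, length=2 (matching 'bf' starting at position 4)
LZ77 triple: (4, 2, 'f')


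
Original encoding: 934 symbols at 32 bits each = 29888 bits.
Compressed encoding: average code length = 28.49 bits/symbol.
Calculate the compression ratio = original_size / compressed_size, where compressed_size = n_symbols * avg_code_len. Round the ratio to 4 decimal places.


original_size = n_symbols * orig_bits = 934 * 32 = 29888 bits
compressed_size = n_symbols * avg_code_len = 934 * 28.49 = 26609.66 bits
ratio = original_size / compressed_size = 29888 / 26609.66 = 1.1232

Compression ratio = 1.1232


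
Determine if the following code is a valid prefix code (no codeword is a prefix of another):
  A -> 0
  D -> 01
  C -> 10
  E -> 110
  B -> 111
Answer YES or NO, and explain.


Checking each pair (does one codeword prefix another?):
  A='0' vs D='01': prefix -- VIOLATION

NO -- this is NOT a valid prefix code. A (0) is a prefix of D (01).


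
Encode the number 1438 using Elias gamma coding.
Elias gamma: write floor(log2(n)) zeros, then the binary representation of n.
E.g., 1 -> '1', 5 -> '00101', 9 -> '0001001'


num_bits = floor(log2(1438)) + 1 = 11
leading_zeros = num_bits - 1 = 10
binary(1438) = 10110011110

Elias gamma(1438) = '0000000000' + '10110011110' = 000000000010110011110 (21 bits)


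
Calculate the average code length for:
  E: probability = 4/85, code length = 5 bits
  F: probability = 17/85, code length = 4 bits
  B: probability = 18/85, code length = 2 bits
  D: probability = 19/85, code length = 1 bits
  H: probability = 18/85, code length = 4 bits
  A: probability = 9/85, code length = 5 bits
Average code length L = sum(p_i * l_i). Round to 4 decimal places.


Weighted contributions p_i * l_i:
  E: (4/85) * 5 = 20/85
  F: (17/85) * 4 = 68/85
  B: (18/85) * 2 = 36/85
  D: (19/85) * 1 = 19/85
  H: (18/85) * 4 = 72/85
  A: (9/85) * 5 = 45/85
Sum = (20 + 68 + 36 + 19 + 72 + 45)/85 = 260/85

L = 260/85 = 3.0588 bits/symbol


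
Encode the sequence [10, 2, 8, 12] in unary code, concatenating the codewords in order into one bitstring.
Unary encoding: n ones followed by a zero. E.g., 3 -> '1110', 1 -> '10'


Encode each number as n ones followed by a terminating 0:
  10 -> 11111111110 (11 bits)
  2 -> 110 (3 bits)
  8 -> 111111110 (9 bits)
  12 -> 1111111111110 (13 bits)
Total length = 11 + 3 + 9 + 13 = 36 bits.

Unary([10, 2, 8, 12]) = 111111111101101111111101111111111110 (36 bits)


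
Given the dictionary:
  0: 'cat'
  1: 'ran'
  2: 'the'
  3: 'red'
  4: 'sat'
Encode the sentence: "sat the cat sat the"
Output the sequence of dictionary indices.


Look up each word in the dictionary:
  'sat' -> 4
  'the' -> 2
  'cat' -> 0
  'sat' -> 4
  'the' -> 2

Encoded: [4, 2, 0, 4, 2]


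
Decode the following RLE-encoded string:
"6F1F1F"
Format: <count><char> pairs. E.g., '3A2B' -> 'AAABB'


Expanding each <count><char> pair:
  6F -> 'FFFFFF'
  1F -> 'F'
  1F -> 'F'

Decoded = FFFFFFFF


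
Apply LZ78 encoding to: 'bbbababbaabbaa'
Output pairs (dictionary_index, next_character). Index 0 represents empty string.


LZ78 encoding steps:
Dictionary: {0: ''}
Step 1: w='' (idx 0), next='b' -> output (0, 'b'), add 'b' as idx 1
Step 2: w='b' (idx 1), next='b' -> output (1, 'b'), add 'bb' as idx 2
Step 3: w='' (idx 0), next='a' -> output (0, 'a'), add 'a' as idx 3
Step 4: w='b' (idx 1), next='a' -> output (1, 'a'), add 'ba' as idx 4
Step 5: w='bb' (idx 2), next='a' -> output (2, 'a'), add 'bba' as idx 5
Step 6: w='a' (idx 3), next='b' -> output (3, 'b'), add 'ab' as idx 6
Step 7: w='ba' (idx 4), next='a' -> output (4, 'a'), add 'baa' as idx 7


Encoded: [(0, 'b'), (1, 'b'), (0, 'a'), (1, 'a'), (2, 'a'), (3, 'b'), (4, 'a')]


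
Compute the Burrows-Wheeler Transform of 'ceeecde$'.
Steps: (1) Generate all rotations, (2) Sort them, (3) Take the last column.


Rotations (sorted):
  0: $ceeecde -> last char: e
  1: cde$ceee -> last char: e
  2: ceeecde$ -> last char: $
  3: de$ceeec -> last char: c
  4: e$ceeecd -> last char: d
  5: ecde$cee -> last char: e
  6: eecde$ce -> last char: e
  7: eeecde$c -> last char: c


BWT = ee$cdeec


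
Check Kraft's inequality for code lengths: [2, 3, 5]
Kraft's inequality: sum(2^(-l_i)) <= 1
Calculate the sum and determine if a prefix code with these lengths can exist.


Sum = 2^(-2) + 2^(-3) + 2^(-5)
    = 0.25 + 0.125 + 0.03125
    = 13/32 = 0.40625
Since 0.40625 <= 1, Kraft's inequality IS satisfied.
A prefix code with these lengths CAN exist.

Kraft sum = 0.40625. Satisfied.


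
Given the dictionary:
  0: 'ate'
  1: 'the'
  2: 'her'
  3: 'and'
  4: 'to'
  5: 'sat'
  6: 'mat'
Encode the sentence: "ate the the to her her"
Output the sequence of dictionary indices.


Look up each word in the dictionary:
  'ate' -> 0
  'the' -> 1
  'the' -> 1
  'to' -> 4
  'her' -> 2
  'her' -> 2

Encoded: [0, 1, 1, 4, 2, 2]


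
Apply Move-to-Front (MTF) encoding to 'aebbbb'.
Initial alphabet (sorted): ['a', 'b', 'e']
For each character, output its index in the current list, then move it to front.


MTF encoding:
'a': index 0 in ['a', 'b', 'e'] -> ['a', 'b', 'e']
'e': index 2 in ['a', 'b', 'e'] -> ['e', 'a', 'b']
'b': index 2 in ['e', 'a', 'b'] -> ['b', 'e', 'a']
'b': index 0 in ['b', 'e', 'a'] -> ['b', 'e', 'a']
'b': index 0 in ['b', 'e', 'a'] -> ['b', 'e', 'a']
'b': index 0 in ['b', 'e', 'a'] -> ['b', 'e', 'a']


Output: [0, 2, 2, 0, 0, 0]


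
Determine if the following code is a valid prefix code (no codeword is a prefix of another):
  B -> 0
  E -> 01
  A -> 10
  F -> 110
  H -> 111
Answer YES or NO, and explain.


Checking each pair (does one codeword prefix another?):
  B='0' vs E='01': prefix -- VIOLATION

NO -- this is NOT a valid prefix code. B (0) is a prefix of E (01).


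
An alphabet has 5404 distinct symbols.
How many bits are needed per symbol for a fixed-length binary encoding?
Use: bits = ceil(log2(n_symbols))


log2(5404) = 12.3998
Bracket: 2^12 = 4096 < 5404 <= 2^13 = 8192
So ceil(log2(5404)) = 13

bits = ceil(log2(5404)) = ceil(12.3998) = 13 bits


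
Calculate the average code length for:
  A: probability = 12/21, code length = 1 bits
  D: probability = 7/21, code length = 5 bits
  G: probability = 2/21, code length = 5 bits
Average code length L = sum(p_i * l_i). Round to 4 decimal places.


Weighted contributions p_i * l_i:
  A: (12/21) * 1 = 12/21
  D: (7/21) * 5 = 35/21
  G: (2/21) * 5 = 10/21
Sum = (12 + 35 + 10)/21 = 57/21

L = 57/21 = 2.7143 bits/symbol


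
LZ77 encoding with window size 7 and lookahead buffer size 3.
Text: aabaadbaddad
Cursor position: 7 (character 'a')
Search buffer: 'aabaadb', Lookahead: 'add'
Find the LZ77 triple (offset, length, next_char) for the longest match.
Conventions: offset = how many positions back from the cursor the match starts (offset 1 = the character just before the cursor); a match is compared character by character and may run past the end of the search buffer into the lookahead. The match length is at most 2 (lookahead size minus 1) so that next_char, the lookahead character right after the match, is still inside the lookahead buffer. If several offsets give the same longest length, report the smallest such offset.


Try each offset into the search buffer:
  offset=1 (pos 6, char 'b'): match length 0
  offset=2 (pos 5, char 'd'): match length 0
  offset=3 (pos 4, char 'a'): match length 2
  offset=4 (pos 3, char 'a'): match length 1
  offset=5 (pos 2, char 'b'): match length 0
  offset=6 (pos 1, char 'a'): match length 1
  offset=7 (pos 0, char 'a'): match length 1
Longest match has length 2 at offset 3.
next_char = character at position 7 + 2 = 9 -> 'd'

Best match: offset=3, length=2 (matching 'ad' starting at position 4)
LZ77 triple: (3, 2, 'd')


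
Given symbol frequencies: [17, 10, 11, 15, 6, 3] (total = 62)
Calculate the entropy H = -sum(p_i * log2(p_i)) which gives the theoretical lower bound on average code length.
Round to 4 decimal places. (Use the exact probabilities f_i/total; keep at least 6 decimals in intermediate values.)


Per-symbol terms -p_i * log2(p_i) with p_i = f_i/62:
  p = 17/62 = 0.274194: log2(p) = -1.866733, -p*log2(p) = 0.511846
  p = 10/62 = 0.161290: log2(p) = -2.632268, -p*log2(p) = 0.424559
  p = 11/62 = 0.177419: log2(p) = -2.494765, -p*log2(p) = 0.442620
  p = 15/62 = 0.241935: log2(p) = -2.047306, -p*log2(p) = 0.495316
  p = 6/62 = 0.096774: log2(p) = -3.369234, -p*log2(p) = 0.326055
  p = 3/62 = 0.048387: log2(p) = -4.369234, -p*log2(p) = 0.211415
H = 0.511846 + 0.424559 + 0.442620 + 0.495316 + 0.326055 + 0.211415 = 2.411811

H = 2.4118 bits/symbol


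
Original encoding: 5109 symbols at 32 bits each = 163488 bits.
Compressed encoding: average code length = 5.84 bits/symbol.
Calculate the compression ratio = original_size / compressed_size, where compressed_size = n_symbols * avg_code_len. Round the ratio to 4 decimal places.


original_size = n_symbols * orig_bits = 5109 * 32 = 163488 bits
compressed_size = n_symbols * avg_code_len = 5109 * 5.84 = 29836.56 bits
ratio = original_size / compressed_size = 163488 / 29836.56 = 5.4795

Compression ratio = 5.4795


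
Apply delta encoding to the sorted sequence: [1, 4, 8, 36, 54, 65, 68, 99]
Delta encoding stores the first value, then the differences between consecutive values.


First value: 1
Deltas:
  4 - 1 = 3
  8 - 4 = 4
  36 - 8 = 28
  54 - 36 = 18
  65 - 54 = 11
  68 - 65 = 3
  99 - 68 = 31


Delta encoded: [1, 3, 4, 28, 18, 11, 3, 31]


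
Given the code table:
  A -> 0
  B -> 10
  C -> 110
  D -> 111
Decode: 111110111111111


Decoding:
111 -> D
110 -> C
111 -> D
111 -> D
111 -> D


Result: DCDDD


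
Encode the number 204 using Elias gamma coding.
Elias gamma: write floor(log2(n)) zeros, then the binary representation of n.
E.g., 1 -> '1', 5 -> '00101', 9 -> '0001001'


num_bits = floor(log2(204)) + 1 = 8
leading_zeros = num_bits - 1 = 7
binary(204) = 11001100

Elias gamma(204) = '0000000' + '11001100' = 000000011001100 (15 bits)


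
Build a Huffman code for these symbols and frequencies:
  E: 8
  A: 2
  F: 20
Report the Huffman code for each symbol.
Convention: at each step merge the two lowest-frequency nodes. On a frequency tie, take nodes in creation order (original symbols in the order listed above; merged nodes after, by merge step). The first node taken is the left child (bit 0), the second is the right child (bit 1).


Huffman tree construction:
Step 1: Merge A(2) + E(8) = 10
Step 2: Merge (A+E)(10) + F(20) = 30
Read each symbol's code off the tree from the root (left child = 0, right child = 1).

Codes:
  E: 01 (length 2)
  A: 00 (length 2)
  F: 1 (length 1)
Average code length: 40/30 = 1.3333 bits/symbol


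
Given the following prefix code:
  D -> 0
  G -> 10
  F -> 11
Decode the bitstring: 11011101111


Decoding step by step:
Bits 11 -> F
Bits 0 -> D
Bits 11 -> F
Bits 10 -> G
Bits 11 -> F
Bits 11 -> F


Decoded message: FDFGFF


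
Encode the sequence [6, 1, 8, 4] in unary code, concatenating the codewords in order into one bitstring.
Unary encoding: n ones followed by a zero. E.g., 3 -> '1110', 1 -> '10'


Encode each number as n ones followed by a terminating 0:
  6 -> 1111110 (7 bits)
  1 -> 10 (2 bits)
  8 -> 111111110 (9 bits)
  4 -> 11110 (5 bits)
Total length = 7 + 2 + 9 + 5 = 23 bits.

Unary([6, 1, 8, 4]) = 11111101011111111011110 (23 bits)


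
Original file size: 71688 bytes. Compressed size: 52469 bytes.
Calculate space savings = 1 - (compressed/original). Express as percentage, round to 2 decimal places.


ratio = compressed/original = 52469/71688 = 0.731908
savings = 1 - ratio = 1 - 0.731908 = 0.268092
as a percentage: 0.268092 * 100 = 26.81%

Space savings = 1 - 52469/71688 = 26.81%


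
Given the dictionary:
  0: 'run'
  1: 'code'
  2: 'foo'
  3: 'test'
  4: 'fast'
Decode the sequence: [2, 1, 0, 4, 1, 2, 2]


Look up each index in the dictionary:
  2 -> 'foo'
  1 -> 'code'
  0 -> 'run'
  4 -> 'fast'
  1 -> 'code'
  2 -> 'foo'
  2 -> 'foo'

Decoded: "foo code run fast code foo foo"


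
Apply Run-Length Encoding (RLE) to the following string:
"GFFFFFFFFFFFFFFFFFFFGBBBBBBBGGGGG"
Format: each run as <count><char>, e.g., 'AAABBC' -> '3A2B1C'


Scanning runs left to right:
  i=0: run of 'G' x 1 -> '1G'
  i=1: run of 'F' x 19 -> '19F'
  i=20: run of 'G' x 1 -> '1G'
  i=21: run of 'B' x 7 -> '7B'
  i=28: run of 'G' x 5 -> '5G'

RLE = 1G19F1G7B5G


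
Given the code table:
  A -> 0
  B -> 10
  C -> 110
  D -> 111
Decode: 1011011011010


Decoding:
10 -> B
110 -> C
110 -> C
110 -> C
10 -> B


Result: BCCCB


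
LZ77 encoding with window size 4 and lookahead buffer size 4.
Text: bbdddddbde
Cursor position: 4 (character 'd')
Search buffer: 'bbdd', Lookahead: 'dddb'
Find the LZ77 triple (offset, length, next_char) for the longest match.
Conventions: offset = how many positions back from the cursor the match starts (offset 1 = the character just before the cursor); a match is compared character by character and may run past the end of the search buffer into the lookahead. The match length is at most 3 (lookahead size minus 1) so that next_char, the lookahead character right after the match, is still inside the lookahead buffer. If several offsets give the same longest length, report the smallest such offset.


Try each offset into the search buffer:
  offset=1 (pos 3, char 'd'): match length 3
  offset=2 (pos 2, char 'd'): match length 3
  offset=3 (pos 1, char 'b'): match length 0
  offset=4 (pos 0, char 'b'): match length 0
Longest match has length 3, found at offsets 1, 2; take the smallest, offset 1.
next_char = character at position 4 + 3 = 7 -> 'b'

Best match: offset=1, length=3 (matching 'ddd' starting at position 3)
LZ77 triple: (1, 3, 'b')


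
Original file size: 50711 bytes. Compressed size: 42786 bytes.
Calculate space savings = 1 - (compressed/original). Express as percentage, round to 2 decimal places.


ratio = compressed/original = 42786/50711 = 0.843722
savings = 1 - ratio = 1 - 0.843722 = 0.156278
as a percentage: 0.156278 * 100 = 15.63%

Space savings = 1 - 42786/50711 = 15.63%


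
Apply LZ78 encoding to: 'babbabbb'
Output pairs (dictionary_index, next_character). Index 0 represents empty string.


LZ78 encoding steps:
Dictionary: {0: ''}
Step 1: w='' (idx 0), next='b' -> output (0, 'b'), add 'b' as idx 1
Step 2: w='' (idx 0), next='a' -> output (0, 'a'), add 'a' as idx 2
Step 3: w='b' (idx 1), next='b' -> output (1, 'b'), add 'bb' as idx 3
Step 4: w='a' (idx 2), next='b' -> output (2, 'b'), add 'ab' as idx 4
Step 5: w='bb' (idx 3), end of input -> output (3, '')


Encoded: [(0, 'b'), (0, 'a'), (1, 'b'), (2, 'b'), (3, '')]


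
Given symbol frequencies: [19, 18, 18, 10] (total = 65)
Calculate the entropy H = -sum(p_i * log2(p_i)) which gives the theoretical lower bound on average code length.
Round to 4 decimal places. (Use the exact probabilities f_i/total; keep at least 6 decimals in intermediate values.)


Per-symbol terms -p_i * log2(p_i) with p_i = f_i/65:
  p = 19/65 = 0.292308: log2(p) = -1.774440, -p*log2(p) = 0.518683
  p = 18/65 = 0.276923: log2(p) = -1.852443, -p*log2(p) = 0.512984
  p = 18/65 = 0.276923: log2(p) = -1.852443, -p*log2(p) = 0.512984
  p = 10/65 = 0.153846: log2(p) = -2.700440, -p*log2(p) = 0.415452
H = 0.518683 + 0.512984 + 0.512984 + 0.415452 = 1.960103

H = 1.9601 bits/symbol


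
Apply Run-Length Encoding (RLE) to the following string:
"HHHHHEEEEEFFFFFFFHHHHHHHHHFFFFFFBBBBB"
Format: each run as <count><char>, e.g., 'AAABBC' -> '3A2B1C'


Scanning runs left to right:
  i=0: run of 'H' x 5 -> '5H'
  i=5: run of 'E' x 5 -> '5E'
  i=10: run of 'F' x 7 -> '7F'
  i=17: run of 'H' x 9 -> '9H'
  i=26: run of 'F' x 6 -> '6F'
  i=32: run of 'B' x 5 -> '5B'

RLE = 5H5E7F9H6F5B


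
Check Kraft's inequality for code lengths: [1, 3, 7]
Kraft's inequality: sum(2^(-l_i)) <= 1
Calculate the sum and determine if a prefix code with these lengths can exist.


Sum = 2^(-1) + 2^(-3) + 2^(-7)
    = 0.5 + 0.125 + 0.0078125
    = 81/128 = 0.6328125
Since 0.6328125 <= 1, Kraft's inequality IS satisfied.
A prefix code with these lengths CAN exist.

Kraft sum = 0.6328125. Satisfied.


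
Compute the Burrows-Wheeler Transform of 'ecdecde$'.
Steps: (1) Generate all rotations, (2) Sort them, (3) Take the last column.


Rotations (sorted):
  0: $ecdecde -> last char: e
  1: cde$ecde -> last char: e
  2: cdecde$e -> last char: e
  3: de$ecdec -> last char: c
  4: decde$ec -> last char: c
  5: e$ecdecd -> last char: d
  6: ecde$ecd -> last char: d
  7: ecdecde$ -> last char: $


BWT = eeeccdd$


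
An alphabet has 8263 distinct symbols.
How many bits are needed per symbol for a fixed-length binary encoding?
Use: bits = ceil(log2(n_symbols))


log2(8263) = 13.0124
Bracket: 2^13 = 8192 < 8263 <= 2^14 = 16384
So ceil(log2(8263)) = 14

bits = ceil(log2(8263)) = ceil(13.0124) = 14 bits


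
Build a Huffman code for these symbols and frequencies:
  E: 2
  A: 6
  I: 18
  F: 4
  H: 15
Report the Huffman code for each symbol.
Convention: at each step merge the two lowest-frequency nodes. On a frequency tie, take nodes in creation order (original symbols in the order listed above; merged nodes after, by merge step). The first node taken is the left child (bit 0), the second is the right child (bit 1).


Huffman tree construction:
Step 1: Merge E(2) + F(4) = 6
Step 2: Merge A(6) + (E+F)(6) = 12
Step 3: Merge (A+(E+F))(12) + H(15) = 27
Step 4: Merge I(18) + ((A+(E+F))+H)(27) = 45
Read each symbol's code off the tree from the root (left child = 0, right child = 1).

Codes:
  E: 1010 (length 4)
  A: 100 (length 3)
  I: 0 (length 1)
  F: 1011 (length 4)
  H: 11 (length 2)
Average code length: 90/45 = 2.0000 bits/symbol


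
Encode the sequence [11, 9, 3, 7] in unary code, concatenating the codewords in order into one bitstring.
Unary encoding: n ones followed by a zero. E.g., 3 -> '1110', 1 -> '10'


Encode each number as n ones followed by a terminating 0:
  11 -> 111111111110 (12 bits)
  9 -> 1111111110 (10 bits)
  3 -> 1110 (4 bits)
  7 -> 11111110 (8 bits)
Total length = 12 + 10 + 4 + 8 = 34 bits.

Unary([11, 9, 3, 7]) = 1111111111101111111110111011111110 (34 bits)


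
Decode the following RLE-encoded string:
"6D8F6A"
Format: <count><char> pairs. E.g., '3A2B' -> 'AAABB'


Expanding each <count><char> pair:
  6D -> 'DDDDDD'
  8F -> 'FFFFFFFF'
  6A -> 'AAAAAA'

Decoded = DDDDDDFFFFFFFFAAAAAA


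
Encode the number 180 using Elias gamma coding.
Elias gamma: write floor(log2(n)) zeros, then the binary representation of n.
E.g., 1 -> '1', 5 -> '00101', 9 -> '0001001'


num_bits = floor(log2(180)) + 1 = 8
leading_zeros = num_bits - 1 = 7
binary(180) = 10110100

Elias gamma(180) = '0000000' + '10110100' = 000000010110100 (15 bits)


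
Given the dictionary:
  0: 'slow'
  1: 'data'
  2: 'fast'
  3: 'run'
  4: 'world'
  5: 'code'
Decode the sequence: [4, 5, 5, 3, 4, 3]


Look up each index in the dictionary:
  4 -> 'world'
  5 -> 'code'
  5 -> 'code'
  3 -> 'run'
  4 -> 'world'
  3 -> 'run'

Decoded: "world code code run world run"


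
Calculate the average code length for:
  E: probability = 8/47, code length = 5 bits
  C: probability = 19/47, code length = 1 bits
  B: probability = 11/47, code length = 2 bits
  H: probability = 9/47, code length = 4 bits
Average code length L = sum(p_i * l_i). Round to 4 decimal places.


Weighted contributions p_i * l_i:
  E: (8/47) * 5 = 40/47
  C: (19/47) * 1 = 19/47
  B: (11/47) * 2 = 22/47
  H: (9/47) * 4 = 36/47
Sum = (40 + 19 + 22 + 36)/47 = 117/47

L = 117/47 = 2.4894 bits/symbol


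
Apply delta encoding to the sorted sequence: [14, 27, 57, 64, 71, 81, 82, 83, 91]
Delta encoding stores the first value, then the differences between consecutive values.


First value: 14
Deltas:
  27 - 14 = 13
  57 - 27 = 30
  64 - 57 = 7
  71 - 64 = 7
  81 - 71 = 10
  82 - 81 = 1
  83 - 82 = 1
  91 - 83 = 8


Delta encoded: [14, 13, 30, 7, 7, 10, 1, 1, 8]


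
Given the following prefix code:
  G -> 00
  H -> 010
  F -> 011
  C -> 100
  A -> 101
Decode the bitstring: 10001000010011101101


Decoding step by step:
Bits 100 -> C
Bits 010 -> H
Bits 00 -> G
Bits 010 -> H
Bits 011 -> F
Bits 101 -> A
Bits 101 -> A


Decoded message: CHGHFAA


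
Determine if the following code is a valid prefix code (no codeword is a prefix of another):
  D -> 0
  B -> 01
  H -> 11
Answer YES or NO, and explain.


Checking each pair (does one codeword prefix another?):
  D='0' vs B='01': prefix -- VIOLATION

NO -- this is NOT a valid prefix code. D (0) is a prefix of B (01).


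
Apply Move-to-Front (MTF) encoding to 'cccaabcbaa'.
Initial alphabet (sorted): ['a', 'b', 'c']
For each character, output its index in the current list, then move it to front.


MTF encoding:
'c': index 2 in ['a', 'b', 'c'] -> ['c', 'a', 'b']
'c': index 0 in ['c', 'a', 'b'] -> ['c', 'a', 'b']
'c': index 0 in ['c', 'a', 'b'] -> ['c', 'a', 'b']
'a': index 1 in ['c', 'a', 'b'] -> ['a', 'c', 'b']
'a': index 0 in ['a', 'c', 'b'] -> ['a', 'c', 'b']
'b': index 2 in ['a', 'c', 'b'] -> ['b', 'a', 'c']
'c': index 2 in ['b', 'a', 'c'] -> ['c', 'b', 'a']
'b': index 1 in ['c', 'b', 'a'] -> ['b', 'c', 'a']
'a': index 2 in ['b', 'c', 'a'] -> ['a', 'b', 'c']
'a': index 0 in ['a', 'b', 'c'] -> ['a', 'b', 'c']


Output: [2, 0, 0, 1, 0, 2, 2, 1, 2, 0]


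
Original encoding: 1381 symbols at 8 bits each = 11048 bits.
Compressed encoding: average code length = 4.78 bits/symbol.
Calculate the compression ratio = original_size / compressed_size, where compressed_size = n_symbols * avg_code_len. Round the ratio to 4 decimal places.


original_size = n_symbols * orig_bits = 1381 * 8 = 11048 bits
compressed_size = n_symbols * avg_code_len = 1381 * 4.78 = 6601.18 bits
ratio = original_size / compressed_size = 11048 / 6601.18 = 1.6736

Compression ratio = 1.6736


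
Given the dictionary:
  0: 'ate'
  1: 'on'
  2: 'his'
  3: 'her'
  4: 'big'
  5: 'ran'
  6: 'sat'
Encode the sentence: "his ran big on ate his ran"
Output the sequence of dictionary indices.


Look up each word in the dictionary:
  'his' -> 2
  'ran' -> 5
  'big' -> 4
  'on' -> 1
  'ate' -> 0
  'his' -> 2
  'ran' -> 5

Encoded: [2, 5, 4, 1, 0, 2, 5]


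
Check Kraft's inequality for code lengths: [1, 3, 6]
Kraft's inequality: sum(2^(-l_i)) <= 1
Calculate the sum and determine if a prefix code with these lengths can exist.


Sum = 2^(-1) + 2^(-3) + 2^(-6)
    = 0.5 + 0.125 + 0.015625
    = 41/64 = 0.640625
Since 0.640625 <= 1, Kraft's inequality IS satisfied.
A prefix code with these lengths CAN exist.

Kraft sum = 0.640625. Satisfied.


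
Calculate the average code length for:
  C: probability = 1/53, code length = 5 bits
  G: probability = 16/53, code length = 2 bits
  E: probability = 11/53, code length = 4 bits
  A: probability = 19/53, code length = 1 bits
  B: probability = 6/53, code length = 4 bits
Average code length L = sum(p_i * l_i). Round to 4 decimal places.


Weighted contributions p_i * l_i:
  C: (1/53) * 5 = 5/53
  G: (16/53) * 2 = 32/53
  E: (11/53) * 4 = 44/53
  A: (19/53) * 1 = 19/53
  B: (6/53) * 4 = 24/53
Sum = (5 + 32 + 44 + 19 + 24)/53 = 124/53

L = 124/53 = 2.3396 bits/symbol


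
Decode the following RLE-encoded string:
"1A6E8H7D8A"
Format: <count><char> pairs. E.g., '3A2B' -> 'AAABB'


Expanding each <count><char> pair:
  1A -> 'A'
  6E -> 'EEEEEE'
  8H -> 'HHHHHHHH'
  7D -> 'DDDDDDD'
  8A -> 'AAAAAAAA'

Decoded = AEEEEEEHHHHHHHHDDDDDDDAAAAAAAA


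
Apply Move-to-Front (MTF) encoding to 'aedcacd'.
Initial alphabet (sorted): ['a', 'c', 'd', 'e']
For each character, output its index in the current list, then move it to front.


MTF encoding:
'a': index 0 in ['a', 'c', 'd', 'e'] -> ['a', 'c', 'd', 'e']
'e': index 3 in ['a', 'c', 'd', 'e'] -> ['e', 'a', 'c', 'd']
'd': index 3 in ['e', 'a', 'c', 'd'] -> ['d', 'e', 'a', 'c']
'c': index 3 in ['d', 'e', 'a', 'c'] -> ['c', 'd', 'e', 'a']
'a': index 3 in ['c', 'd', 'e', 'a'] -> ['a', 'c', 'd', 'e']
'c': index 1 in ['a', 'c', 'd', 'e'] -> ['c', 'a', 'd', 'e']
'd': index 2 in ['c', 'a', 'd', 'e'] -> ['d', 'c', 'a', 'e']


Output: [0, 3, 3, 3, 3, 1, 2]


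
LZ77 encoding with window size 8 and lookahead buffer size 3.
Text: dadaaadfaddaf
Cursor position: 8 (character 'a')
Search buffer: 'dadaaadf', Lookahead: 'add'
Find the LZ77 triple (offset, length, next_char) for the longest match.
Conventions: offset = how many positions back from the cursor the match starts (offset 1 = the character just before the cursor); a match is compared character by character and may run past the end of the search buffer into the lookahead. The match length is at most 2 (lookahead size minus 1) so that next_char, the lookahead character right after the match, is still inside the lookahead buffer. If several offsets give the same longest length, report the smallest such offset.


Try each offset into the search buffer:
  offset=1 (pos 7, char 'f'): match length 0
  offset=2 (pos 6, char 'd'): match length 0
  offset=3 (pos 5, char 'a'): match length 2
  offset=4 (pos 4, char 'a'): match length 1
  offset=5 (pos 3, char 'a'): match length 1
  offset=6 (pos 2, char 'd'): match length 0
  offset=7 (pos 1, char 'a'): match length 2
  offset=8 (pos 0, char 'd'): match length 0
Longest match has length 2, found at offsets 3, 7; take the smallest, offset 3.
next_char = character at position 8 + 2 = 10 -> 'd'

Best match: offset=3, length=2 (matching 'ad' starting at position 5)
LZ77 triple: (3, 2, 'd')


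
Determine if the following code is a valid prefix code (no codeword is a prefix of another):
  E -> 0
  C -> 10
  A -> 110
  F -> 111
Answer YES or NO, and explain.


Checking each pair (does one codeword prefix another?):
  E='0' vs C='10': no prefix
  E='0' vs A='110': no prefix
  E='0' vs F='111': no prefix
  C='10' vs E='0': no prefix
  C='10' vs A='110': no prefix
  C='10' vs F='111': no prefix
  A='110' vs E='0': no prefix
  A='110' vs C='10': no prefix
  A='110' vs F='111': no prefix
  F='111' vs E='0': no prefix
  F='111' vs C='10': no prefix
  F='111' vs A='110': no prefix
No violation found over all pairs.

YES -- this is a valid prefix code. No codeword is a prefix of any other codeword.


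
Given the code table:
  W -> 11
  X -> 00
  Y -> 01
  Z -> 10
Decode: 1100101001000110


Decoding:
11 -> W
00 -> X
10 -> Z
10 -> Z
01 -> Y
00 -> X
01 -> Y
10 -> Z


Result: WXZZYXYZ


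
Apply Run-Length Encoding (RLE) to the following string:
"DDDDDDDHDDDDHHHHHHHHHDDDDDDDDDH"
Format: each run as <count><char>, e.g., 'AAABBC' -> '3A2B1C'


Scanning runs left to right:
  i=0: run of 'D' x 7 -> '7D'
  i=7: run of 'H' x 1 -> '1H'
  i=8: run of 'D' x 4 -> '4D'
  i=12: run of 'H' x 9 -> '9H'
  i=21: run of 'D' x 9 -> '9D'
  i=30: run of 'H' x 1 -> '1H'

RLE = 7D1H4D9H9D1H


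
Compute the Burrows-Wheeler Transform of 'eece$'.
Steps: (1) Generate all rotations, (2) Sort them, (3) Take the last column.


Rotations (sorted):
  0: $eece -> last char: e
  1: ce$ee -> last char: e
  2: e$eec -> last char: c
  3: ece$e -> last char: e
  4: eece$ -> last char: $


BWT = eece$


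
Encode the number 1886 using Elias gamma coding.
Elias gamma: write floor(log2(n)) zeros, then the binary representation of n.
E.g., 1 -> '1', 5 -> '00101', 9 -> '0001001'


num_bits = floor(log2(1886)) + 1 = 11
leading_zeros = num_bits - 1 = 10
binary(1886) = 11101011110

Elias gamma(1886) = '0000000000' + '11101011110' = 000000000011101011110 (21 bits)


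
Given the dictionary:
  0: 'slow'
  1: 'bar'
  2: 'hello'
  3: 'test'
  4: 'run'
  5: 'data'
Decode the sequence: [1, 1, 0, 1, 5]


Look up each index in the dictionary:
  1 -> 'bar'
  1 -> 'bar'
  0 -> 'slow'
  1 -> 'bar'
  5 -> 'data'

Decoded: "bar bar slow bar data"


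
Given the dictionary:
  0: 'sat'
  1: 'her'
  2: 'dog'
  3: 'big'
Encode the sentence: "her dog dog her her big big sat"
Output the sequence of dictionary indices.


Look up each word in the dictionary:
  'her' -> 1
  'dog' -> 2
  'dog' -> 2
  'her' -> 1
  'her' -> 1
  'big' -> 3
  'big' -> 3
  'sat' -> 0

Encoded: [1, 2, 2, 1, 1, 3, 3, 0]


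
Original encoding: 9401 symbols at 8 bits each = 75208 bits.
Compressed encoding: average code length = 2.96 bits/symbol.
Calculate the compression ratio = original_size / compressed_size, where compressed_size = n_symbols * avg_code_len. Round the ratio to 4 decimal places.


original_size = n_symbols * orig_bits = 9401 * 8 = 75208 bits
compressed_size = n_symbols * avg_code_len = 9401 * 2.96 = 27826.96 bits
ratio = original_size / compressed_size = 75208 / 27826.96 = 2.7027

Compression ratio = 2.7027


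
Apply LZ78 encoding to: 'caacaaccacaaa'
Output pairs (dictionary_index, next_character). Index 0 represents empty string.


LZ78 encoding steps:
Dictionary: {0: ''}
Step 1: w='' (idx 0), next='c' -> output (0, 'c'), add 'c' as idx 1
Step 2: w='' (idx 0), next='a' -> output (0, 'a'), add 'a' as idx 2
Step 3: w='a' (idx 2), next='c' -> output (2, 'c'), add 'ac' as idx 3
Step 4: w='a' (idx 2), next='a' -> output (2, 'a'), add 'aa' as idx 4
Step 5: w='c' (idx 1), next='c' -> output (1, 'c'), add 'cc' as idx 5
Step 6: w='ac' (idx 3), next='a' -> output (3, 'a'), add 'aca' as idx 6
Step 7: w='aa' (idx 4), end of input -> output (4, '')


Encoded: [(0, 'c'), (0, 'a'), (2, 'c'), (2, 'a'), (1, 'c'), (3, 'a'), (4, '')]


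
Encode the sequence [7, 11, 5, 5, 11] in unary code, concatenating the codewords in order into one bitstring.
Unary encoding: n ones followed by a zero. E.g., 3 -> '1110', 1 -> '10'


Encode each number as n ones followed by a terminating 0:
  7 -> 11111110 (8 bits)
  11 -> 111111111110 (12 bits)
  5 -> 111110 (6 bits)
  5 -> 111110 (6 bits)
  11 -> 111111111110 (12 bits)
Total length = 8 + 12 + 6 + 6 + 12 = 44 bits.

Unary([7, 11, 5, 5, 11]) = 11111110111111111110111110111110111111111110 (44 bits)


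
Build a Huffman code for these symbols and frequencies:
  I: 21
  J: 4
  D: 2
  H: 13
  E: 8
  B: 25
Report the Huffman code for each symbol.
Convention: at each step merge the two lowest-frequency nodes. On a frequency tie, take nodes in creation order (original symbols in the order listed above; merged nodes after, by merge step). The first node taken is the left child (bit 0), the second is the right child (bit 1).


Huffman tree construction:
Step 1: Merge D(2) + J(4) = 6
Step 2: Merge (D+J)(6) + E(8) = 14
Step 3: Merge H(13) + ((D+J)+E)(14) = 27
Step 4: Merge I(21) + B(25) = 46
Step 5: Merge (H+((D+J)+E))(27) + (I+B)(46) = 73
Read each symbol's code off the tree from the root (left child = 0, right child = 1).

Codes:
  I: 10 (length 2)
  J: 0101 (length 4)
  D: 0100 (length 4)
  H: 00 (length 2)
  E: 011 (length 3)
  B: 11 (length 2)
Average code length: 166/73 = 2.2740 bits/symbol


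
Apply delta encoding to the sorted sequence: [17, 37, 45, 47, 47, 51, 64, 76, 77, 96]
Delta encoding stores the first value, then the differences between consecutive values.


First value: 17
Deltas:
  37 - 17 = 20
  45 - 37 = 8
  47 - 45 = 2
  47 - 47 = 0
  51 - 47 = 4
  64 - 51 = 13
  76 - 64 = 12
  77 - 76 = 1
  96 - 77 = 19


Delta encoded: [17, 20, 8, 2, 0, 4, 13, 12, 1, 19]


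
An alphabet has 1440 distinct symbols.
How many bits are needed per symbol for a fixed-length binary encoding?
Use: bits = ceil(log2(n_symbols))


log2(1440) = 10.4919
Bracket: 2^10 = 1024 < 1440 <= 2^11 = 2048
So ceil(log2(1440)) = 11

bits = ceil(log2(1440)) = ceil(10.4919) = 11 bits


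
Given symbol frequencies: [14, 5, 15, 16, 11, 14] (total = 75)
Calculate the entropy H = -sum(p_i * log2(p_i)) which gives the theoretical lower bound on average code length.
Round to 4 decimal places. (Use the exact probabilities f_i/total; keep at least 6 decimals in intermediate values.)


Per-symbol terms -p_i * log2(p_i) with p_i = f_i/75:
  p = 14/75 = 0.186667: log2(p) = -2.421464, -p*log2(p) = 0.452007
  p = 5/75 = 0.066667: log2(p) = -3.906891, -p*log2(p) = 0.260459
  p = 15/75 = 0.200000: log2(p) = -2.321928, -p*log2(p) = 0.464386
  p = 16/75 = 0.213333: log2(p) = -2.228819, -p*log2(p) = 0.475481
  p = 11/75 = 0.146667: log2(p) = -2.769387, -p*log2(p) = 0.406177
  p = 14/75 = 0.186667: log2(p) = -2.421464, -p*log2(p) = 0.452007
H = 0.452007 + 0.260459 + 0.464386 + 0.475481 + 0.406177 + 0.452007 = 2.510517

H = 2.5105 bits/symbol


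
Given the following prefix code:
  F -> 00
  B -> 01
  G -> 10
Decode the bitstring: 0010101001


Decoding step by step:
Bits 00 -> F
Bits 10 -> G
Bits 10 -> G
Bits 10 -> G
Bits 01 -> B


Decoded message: FGGGB


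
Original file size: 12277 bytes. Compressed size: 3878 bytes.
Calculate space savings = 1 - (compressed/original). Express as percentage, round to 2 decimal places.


ratio = compressed/original = 3878/12277 = 0.315875
savings = 1 - ratio = 1 - 0.315875 = 0.684125
as a percentage: 0.684125 * 100 = 68.41%

Space savings = 1 - 3878/12277 = 68.41%


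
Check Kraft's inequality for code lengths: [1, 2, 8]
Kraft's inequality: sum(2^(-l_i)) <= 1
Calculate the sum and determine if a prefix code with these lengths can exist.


Sum = 2^(-1) + 2^(-2) + 2^(-8)
    = 0.5 + 0.25 + 0.00390625
    = 193/256 = 0.75390625
Since 0.75390625 <= 1, Kraft's inequality IS satisfied.
A prefix code with these lengths CAN exist.

Kraft sum = 0.75390625. Satisfied.
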